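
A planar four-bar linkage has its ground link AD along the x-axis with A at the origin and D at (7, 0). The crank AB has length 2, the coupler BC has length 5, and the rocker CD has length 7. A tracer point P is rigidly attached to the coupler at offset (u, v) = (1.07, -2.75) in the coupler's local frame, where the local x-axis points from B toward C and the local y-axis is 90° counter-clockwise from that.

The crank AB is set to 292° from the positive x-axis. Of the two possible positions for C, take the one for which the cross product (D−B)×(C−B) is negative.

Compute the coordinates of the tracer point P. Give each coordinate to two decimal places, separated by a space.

-0.97 -4.25

A=(0,0), D=(7.00,0)
B = A + 2.00·(cos292°, sin292°) = (0.7492, -1.8544)
|BD| = 6.5200
circle(B,5.00) ∩ circle(D,7.00): a=1.4195, h=4.7943
  candidates: C₊=(0.7466,3.1456) cross=31.259; C₋=(3.4737,-6.0469) cross=-31.259
  mode - wants cross < 0 → take C=(3.4737,-6.0469) (cross=-31.259)
ex = (C−B)/|BC| = (0.5449,-0.8385); ey = (0.8385,0.5449)
P = B + 1.07·ex + -2.75·ey = (-0.9736,-4.2500)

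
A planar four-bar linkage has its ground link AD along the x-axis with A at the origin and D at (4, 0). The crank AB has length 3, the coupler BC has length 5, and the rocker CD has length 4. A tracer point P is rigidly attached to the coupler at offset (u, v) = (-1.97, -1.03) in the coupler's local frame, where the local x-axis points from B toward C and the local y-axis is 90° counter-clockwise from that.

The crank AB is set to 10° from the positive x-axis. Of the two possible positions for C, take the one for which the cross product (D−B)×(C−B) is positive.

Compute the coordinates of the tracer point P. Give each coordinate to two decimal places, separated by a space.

A=(0,0), D=(4.00,0)
B = A + 3.00·(cos10°, sin10°) = (2.9544, 0.5209)
|BD| = 1.1682
circle(B,5.00) ∩ circle(D,4.00): a=4.4363, h=2.3064
  candidates: C₊=(7.9537,0.6069) cross=2.694; C₋=(5.8966,-3.5218) cross=-2.694
  mode + wants cross > 0 → take C=(7.9537,0.6069) (cross=2.694)
ex = (C−B)/|BC| = (0.9999,0.0172); ey = (-0.0172,0.9999)
P = B + -1.97·ex + -1.03·ey = (1.0024,-0.5428)

1.00 -0.54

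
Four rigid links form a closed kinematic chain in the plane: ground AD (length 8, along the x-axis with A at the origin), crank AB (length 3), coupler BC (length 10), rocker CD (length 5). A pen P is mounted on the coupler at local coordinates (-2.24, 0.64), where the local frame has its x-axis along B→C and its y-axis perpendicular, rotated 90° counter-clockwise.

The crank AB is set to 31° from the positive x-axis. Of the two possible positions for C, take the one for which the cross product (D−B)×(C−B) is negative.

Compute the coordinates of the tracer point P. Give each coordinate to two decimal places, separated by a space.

1.09 3.35

A=(0,0), D=(8.00,0)
B = A + 3.00·(cos31°, sin31°) = (2.5715, 1.5451)
|BD| = 5.6441
circle(B,10.00) ∩ circle(D,5.00): a=9.4661, h=3.2237
  candidates: C₊=(12.5585,2.0542) cross=18.195; C₋=(10.7935,-4.1468) cross=-18.195
  mode - wants cross < 0 → take C=(10.7935,-4.1468) (cross=-18.195)
ex = (C−B)/|BC| = (0.8222,-0.5692); ey = (0.5692,0.8222)
P = B + -2.24·ex + 0.64·ey = (1.0941,3.3463)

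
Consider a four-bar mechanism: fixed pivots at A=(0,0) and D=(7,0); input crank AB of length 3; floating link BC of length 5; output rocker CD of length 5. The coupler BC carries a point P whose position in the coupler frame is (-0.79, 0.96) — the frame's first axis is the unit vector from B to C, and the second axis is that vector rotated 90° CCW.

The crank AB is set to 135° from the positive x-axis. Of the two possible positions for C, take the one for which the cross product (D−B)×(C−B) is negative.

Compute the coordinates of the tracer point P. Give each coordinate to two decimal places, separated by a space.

A=(0,0), D=(7.00,0)
B = A + 3.00·(cos135°, sin135°) = (-2.1213, 2.1213)
|BD| = 9.3647
circle(B,5.00) ∩ circle(D,5.00): a=4.6824, h=1.7537
  candidates: C₊=(2.8366,2.7688) cross=16.423; C₋=(2.0421,-0.6474) cross=-16.423
  mode - wants cross < 0 → take C=(2.0421,-0.6474) (cross=-16.423)
ex = (C−B)/|BC| = (0.8327,-0.5538); ey = (0.5538,0.8327)
P = B + -0.79·ex + 0.96·ey = (-2.2475,3.3582)

-2.25 3.36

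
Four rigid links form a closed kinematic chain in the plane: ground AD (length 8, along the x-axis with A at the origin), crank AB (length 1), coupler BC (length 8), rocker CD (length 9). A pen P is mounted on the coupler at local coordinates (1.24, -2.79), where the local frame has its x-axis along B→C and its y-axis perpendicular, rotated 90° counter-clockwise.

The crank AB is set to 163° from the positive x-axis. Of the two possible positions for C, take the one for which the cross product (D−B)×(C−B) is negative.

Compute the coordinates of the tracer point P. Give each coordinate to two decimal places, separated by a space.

A=(0,0), D=(8.00,0)
B = A + 1.00·(cos163°, sin163°) = (-0.9563, 0.2924)
|BD| = 8.9611
circle(B,8.00) ∩ circle(D,9.00): a=3.5320, h=7.1781
  candidates: C₊=(2.8080,7.3514) cross=64.323; C₋=(2.3396,-6.9971) cross=-64.323
  mode - wants cross < 0 → take C=(2.3396,-6.9971) (cross=-64.323)
ex = (C−B)/|BC| = (0.4120,-0.9112); ey = (0.9112,0.4120)
P = B + 1.24·ex + -2.79·ey = (-2.9877,-1.9870)

-2.99 -1.99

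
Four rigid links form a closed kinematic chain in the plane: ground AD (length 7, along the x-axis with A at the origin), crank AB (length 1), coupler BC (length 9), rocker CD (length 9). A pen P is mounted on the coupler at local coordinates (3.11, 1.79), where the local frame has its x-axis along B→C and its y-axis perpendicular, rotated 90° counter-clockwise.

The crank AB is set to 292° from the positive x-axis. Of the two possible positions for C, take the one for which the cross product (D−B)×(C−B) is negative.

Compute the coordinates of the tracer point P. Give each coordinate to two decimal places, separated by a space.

3.47 -2.74

A=(0,0), D=(7.00,0)
B = A + 1.00·(cos292°, sin292°) = (0.3746, -0.9272)
|BD| = 6.6900
circle(B,9.00) ∩ circle(D,9.00): a=3.3450, h=8.3553
  candidates: C₊=(2.5293,7.8111) cross=55.897; C₋=(4.8453,-8.7383) cross=-55.897
  mode - wants cross < 0 → take C=(4.8453,-8.7383) (cross=-55.897)
ex = (C−B)/|BC| = (0.4967,-0.8679); ey = (0.8679,0.4967)
P = B + 3.11·ex + 1.79·ey = (3.4730,-2.7372)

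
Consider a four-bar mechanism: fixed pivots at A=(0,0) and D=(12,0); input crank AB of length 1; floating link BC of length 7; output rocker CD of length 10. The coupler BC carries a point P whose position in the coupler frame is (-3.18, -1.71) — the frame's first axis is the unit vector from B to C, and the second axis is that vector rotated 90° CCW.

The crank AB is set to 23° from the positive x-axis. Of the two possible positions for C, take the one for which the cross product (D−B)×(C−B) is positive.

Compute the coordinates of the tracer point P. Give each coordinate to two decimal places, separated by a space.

A=(0,0), D=(12.00,0)
B = A + 1.00·(cos23°, sin23°) = (0.9205, 0.3907)
|BD| = 11.0864
circle(B,7.00) ∩ circle(D,10.00): a=3.2431, h=6.2034
  candidates: C₊=(4.3802,6.4760) cross=68.774; C₋=(3.9429,-5.9231) cross=-68.774
  mode + wants cross > 0 → take C=(4.3802,6.4760) (cross=68.774)
ex = (C−B)/|BC| = (0.4942,0.8693); ey = (-0.8693,0.4942)
P = B + -3.18·ex + -1.71·ey = (0.8354,-3.2189)

0.84 -3.22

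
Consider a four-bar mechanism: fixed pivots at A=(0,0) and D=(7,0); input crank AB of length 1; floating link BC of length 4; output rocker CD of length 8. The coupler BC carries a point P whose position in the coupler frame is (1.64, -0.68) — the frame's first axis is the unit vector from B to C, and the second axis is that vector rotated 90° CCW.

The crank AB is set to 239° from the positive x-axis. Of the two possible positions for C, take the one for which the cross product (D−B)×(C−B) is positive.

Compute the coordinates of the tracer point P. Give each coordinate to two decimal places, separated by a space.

A=(0,0), D=(7.00,0)
B = A + 1.00·(cos239°, sin239°) = (-0.5150, -0.8572)
|BD| = 7.5638
circle(B,4.00) ∩ circle(D,8.00): a=0.6089, h=3.9534
  candidates: C₊=(-0.3581,3.1398) cross=29.903; C₋=(0.5379,-4.7161) cross=-29.903
  mode + wants cross > 0 → take C=(-0.3581,3.1398) (cross=29.903)
ex = (C−B)/|BC| = (0.0392,0.9992); ey = (-0.9992,0.0392)
P = B + 1.64·ex + -0.68·ey = (0.2288,0.7549)

0.23 0.75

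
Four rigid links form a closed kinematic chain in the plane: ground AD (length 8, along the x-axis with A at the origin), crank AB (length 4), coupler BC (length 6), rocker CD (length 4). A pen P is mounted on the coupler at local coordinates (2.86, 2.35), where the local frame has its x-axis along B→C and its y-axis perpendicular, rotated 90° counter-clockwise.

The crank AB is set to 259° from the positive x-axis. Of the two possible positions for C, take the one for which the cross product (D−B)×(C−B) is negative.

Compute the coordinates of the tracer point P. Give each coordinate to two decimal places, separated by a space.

A=(0,0), D=(8.00,0)
B = A + 4.00·(cos259°, sin259°) = (-0.7632, -3.9265)
|BD| = 9.6027
circle(B,6.00) ∩ circle(D,4.00): a=5.8427, h=1.3648
  candidates: C₊=(4.0107,-0.2920) cross=13.105; C₋=(5.1268,-2.7829) cross=-13.105
  mode - wants cross < 0 → take C=(5.1268,-2.7829) (cross=-13.105)
ex = (C−B)/|BC| = (0.9817,0.1906); ey = (-0.1906,0.9817)
P = B + 2.86·ex + 2.35·ey = (1.5964,-1.0745)

1.60 -1.07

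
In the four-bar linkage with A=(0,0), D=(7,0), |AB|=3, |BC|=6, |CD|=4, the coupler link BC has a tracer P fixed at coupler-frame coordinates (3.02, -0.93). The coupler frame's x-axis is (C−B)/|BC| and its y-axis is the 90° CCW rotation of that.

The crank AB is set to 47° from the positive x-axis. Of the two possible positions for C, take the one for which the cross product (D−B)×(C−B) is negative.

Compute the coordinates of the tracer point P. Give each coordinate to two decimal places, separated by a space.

2.51 -0.93

A=(0,0), D=(7.00,0)
B = A + 3.00·(cos47°, sin47°) = (2.0460, 2.1941)
|BD| = 5.4181
circle(B,6.00) ∩ circle(D,4.00): a=4.5547, h=3.9057
  candidates: C₊=(7.7922,3.9208) cross=21.162; C₋=(4.6289,-3.2215) cross=-21.162
  mode - wants cross < 0 → take C=(4.6289,-3.2215) (cross=-21.162)
ex = (C−B)/|BC| = (0.4305,-0.9026); ey = (0.9026,0.4305)
P = B + 3.02·ex + -0.93·ey = (2.5067,-0.9321)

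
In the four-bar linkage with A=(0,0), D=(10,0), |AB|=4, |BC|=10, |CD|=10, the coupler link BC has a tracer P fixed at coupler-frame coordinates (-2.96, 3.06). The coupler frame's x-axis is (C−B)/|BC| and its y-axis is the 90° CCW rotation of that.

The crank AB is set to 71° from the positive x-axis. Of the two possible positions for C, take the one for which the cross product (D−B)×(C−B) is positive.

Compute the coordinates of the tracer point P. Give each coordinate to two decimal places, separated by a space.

A=(0,0), D=(10.00,0)
B = A + 4.00·(cos71°, sin71°) = (1.3023, 3.7821)
|BD| = 9.4844
circle(B,10.00) ∩ circle(D,10.00): a=4.7422, h=8.8041
  candidates: C₊=(9.1619,9.9648) cross=83.501; C₋=(2.1404,-6.1827) cross=-83.501
  mode + wants cross > 0 → take C=(9.1619,9.9648) (cross=83.501)
ex = (C−B)/|BC| = (0.7860,0.6183); ey = (-0.6183,0.7860)
P = B + -2.96·ex + 3.06·ey = (-2.9161,4.3570)

-2.92 4.36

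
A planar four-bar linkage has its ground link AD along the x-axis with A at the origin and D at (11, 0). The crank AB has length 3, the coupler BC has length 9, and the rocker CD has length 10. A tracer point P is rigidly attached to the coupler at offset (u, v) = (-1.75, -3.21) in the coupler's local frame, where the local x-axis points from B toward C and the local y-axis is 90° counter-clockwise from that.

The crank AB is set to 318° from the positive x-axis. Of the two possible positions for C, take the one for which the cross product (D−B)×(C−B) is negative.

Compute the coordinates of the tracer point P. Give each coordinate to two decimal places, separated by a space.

-1.40 -2.44

A=(0,0), D=(11.00,0)
B = A + 3.00·(cos318°, sin318°) = (2.2294, -2.0074)
|BD| = 8.9974
circle(B,9.00) ∩ circle(D,10.00): a=3.4428, h=8.3155
  candidates: C₊=(3.7302,6.8666) cross=74.817; C₋=(7.4407,-9.3451) cross=-74.817
  mode - wants cross < 0 → take C=(7.4407,-9.3451) (cross=-74.817)
ex = (C−B)/|BC| = (0.5790,-0.8153); ey = (0.8153,0.5790)
P = B + -1.75·ex + -3.21·ey = (-1.4010,-2.4393)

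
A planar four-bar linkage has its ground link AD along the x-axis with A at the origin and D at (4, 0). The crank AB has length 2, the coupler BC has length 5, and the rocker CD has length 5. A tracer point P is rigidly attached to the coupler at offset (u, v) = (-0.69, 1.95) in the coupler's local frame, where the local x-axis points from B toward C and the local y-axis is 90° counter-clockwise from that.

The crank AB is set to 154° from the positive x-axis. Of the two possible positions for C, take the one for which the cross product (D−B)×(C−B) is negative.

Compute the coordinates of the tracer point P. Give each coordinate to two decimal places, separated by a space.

A=(0,0), D=(4.00,0)
B = A + 2.00·(cos154°, sin154°) = (-1.7976, 0.8767)
|BD| = 5.8635
circle(B,5.00) ∩ circle(D,5.00): a=2.9318, h=4.0503
  candidates: C₊=(1.7068,4.4431) cross=23.749; C₋=(0.4956,-3.5664) cross=-23.749
  mode - wants cross < 0 → take C=(0.4956,-3.5664) (cross=-23.749)
ex = (C−B)/|BC| = (0.4586,-0.8886); ey = (0.8886,0.4586)
P = B + -0.69·ex + 1.95·ey = (-0.3812,2.3842)

-0.38 2.38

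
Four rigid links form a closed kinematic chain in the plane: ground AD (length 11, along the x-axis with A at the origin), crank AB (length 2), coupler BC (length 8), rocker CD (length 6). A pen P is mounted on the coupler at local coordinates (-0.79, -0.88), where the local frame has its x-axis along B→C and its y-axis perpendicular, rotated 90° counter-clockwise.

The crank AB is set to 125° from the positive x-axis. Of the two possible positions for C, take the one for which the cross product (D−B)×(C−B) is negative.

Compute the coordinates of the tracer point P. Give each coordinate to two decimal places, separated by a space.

A=(0,0), D=(11.00,0)
B = A + 2.00·(cos125°, sin125°) = (-1.1472, 1.6383)
|BD| = 12.2571
circle(B,8.00) ∩ circle(D,6.00): a=7.2708, h=3.3371
  candidates: C₊=(6.5044,3.9736) cross=40.903; C₋=(5.6123,-2.6406) cross=-40.903
  mode - wants cross < 0 → take C=(5.6123,-2.6406) (cross=-40.903)
ex = (C−B)/|BC| = (0.8449,-0.5349); ey = (0.5349,0.8449)
P = B + -0.79·ex + -0.88·ey = (-2.2853,1.3173)

-2.29 1.32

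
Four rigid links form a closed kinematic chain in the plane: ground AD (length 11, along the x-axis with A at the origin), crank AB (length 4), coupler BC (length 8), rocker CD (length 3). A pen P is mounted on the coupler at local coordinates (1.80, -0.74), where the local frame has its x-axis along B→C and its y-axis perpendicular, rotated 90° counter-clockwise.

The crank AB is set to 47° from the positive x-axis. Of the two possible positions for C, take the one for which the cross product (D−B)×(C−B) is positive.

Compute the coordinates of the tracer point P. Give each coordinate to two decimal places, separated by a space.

4.53 2.20

A=(0,0), D=(11.00,0)
B = A + 4.00·(cos47°, sin47°) = (2.7280, 2.9254)
|BD| = 8.7741
circle(B,8.00) ∩ circle(D,3.00): a=7.5213, h=2.7259
  candidates: C₊=(10.7278,2.9876) cross=23.917; C₋=(8.9100,-2.1522) cross=-23.917
  mode + wants cross > 0 → take C=(10.7278,2.9876) (cross=23.917)
ex = (C−B)/|BC| = (1.0000,0.0078); ey = (-0.0078,1.0000)
P = B + 1.80·ex + -0.74·ey = (4.5337,2.1994)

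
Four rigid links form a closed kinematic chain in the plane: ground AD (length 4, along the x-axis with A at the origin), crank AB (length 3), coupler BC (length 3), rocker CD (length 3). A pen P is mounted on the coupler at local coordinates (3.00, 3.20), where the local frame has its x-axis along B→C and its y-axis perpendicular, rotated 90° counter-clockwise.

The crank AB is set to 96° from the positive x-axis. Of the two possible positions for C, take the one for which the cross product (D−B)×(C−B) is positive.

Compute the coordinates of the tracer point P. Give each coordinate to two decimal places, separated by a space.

2.99 5.87

A=(0,0), D=(4.00,0)
B = A + 3.00·(cos96°, sin96°) = (-0.3136, 2.9836)
|BD| = 5.2449
circle(B,3.00) ∩ circle(D,3.00): a=2.6224, h=1.4570
  candidates: C₊=(2.6720,2.6901) cross=7.642; C₋=(1.0144,0.2935) cross=-7.642
  mode + wants cross > 0 → take C=(2.6720,2.6901) (cross=7.642)
ex = (C−B)/|BC| = (0.9952,-0.0978); ey = (0.0978,0.9952)
P = B + 3.00·ex + 3.20·ey = (2.9851,5.8747)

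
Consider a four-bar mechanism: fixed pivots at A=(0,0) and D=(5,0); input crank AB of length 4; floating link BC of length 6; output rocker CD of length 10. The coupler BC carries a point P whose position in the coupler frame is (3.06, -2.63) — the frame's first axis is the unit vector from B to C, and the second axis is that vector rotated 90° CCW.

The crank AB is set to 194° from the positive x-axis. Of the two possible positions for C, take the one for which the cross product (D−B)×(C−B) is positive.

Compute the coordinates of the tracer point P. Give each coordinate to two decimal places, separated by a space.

A=(0,0), D=(5.00,0)
B = A + 4.00·(cos194°, sin194°) = (-3.8812, -0.9677)
|BD| = 8.9337
circle(B,6.00) ∩ circle(D,10.00): a=0.8849, h=5.9344
  candidates: C₊=(-3.6442,5.0276) cross=53.016; C₋=(-2.3586,-6.7713) cross=-53.016
  mode + wants cross > 0 → take C=(-3.6442,5.0276) (cross=53.016)
ex = (C−B)/|BC| = (0.0395,0.9992); ey = (-0.9992,0.0395)
P = B + 3.06·ex + -2.63·ey = (-1.1324,1.9861)

-1.13 1.99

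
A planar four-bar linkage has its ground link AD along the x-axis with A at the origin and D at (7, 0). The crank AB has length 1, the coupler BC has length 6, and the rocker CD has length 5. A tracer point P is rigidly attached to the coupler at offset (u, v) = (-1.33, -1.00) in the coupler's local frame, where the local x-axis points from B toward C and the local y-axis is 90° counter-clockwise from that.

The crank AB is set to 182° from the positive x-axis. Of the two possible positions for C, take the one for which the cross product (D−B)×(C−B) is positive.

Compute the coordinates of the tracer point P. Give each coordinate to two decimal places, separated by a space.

A=(0,0), D=(7.00,0)
B = A + 1.00·(cos182°, sin182°) = (-0.9994, -0.0349)
|BD| = 7.9995
circle(B,6.00) ∩ circle(D,5.00): a=4.6873, h=3.7456
  candidates: C₊=(3.6715,3.7311) cross=29.963; C₋=(3.7042,-3.7600) cross=-29.963
  mode + wants cross > 0 → take C=(3.6715,3.7311) (cross=29.963)
ex = (C−B)/|BC| = (0.7785,0.6277); ey = (-0.6277,0.7785)
P = B + -1.33·ex + -1.00·ey = (-1.4071,-1.6482)

-1.41 -1.65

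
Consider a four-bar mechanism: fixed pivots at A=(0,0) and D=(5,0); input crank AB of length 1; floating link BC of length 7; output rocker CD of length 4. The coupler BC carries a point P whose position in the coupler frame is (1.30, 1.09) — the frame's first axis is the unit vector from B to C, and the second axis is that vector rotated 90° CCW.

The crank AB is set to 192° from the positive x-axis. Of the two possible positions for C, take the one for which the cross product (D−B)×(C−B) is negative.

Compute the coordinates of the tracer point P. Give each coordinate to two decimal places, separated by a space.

0.71 0.00

A=(0,0), D=(5.00,0)
B = A + 1.00·(cos192°, sin192°) = (-0.9781, -0.2079)
|BD| = 5.9818
circle(B,7.00) ∩ circle(D,4.00): a=5.7493, h=3.9932
  candidates: C₊=(4.6288,3.9827) cross=23.887; C₋=(4.9064,-3.9989) cross=-23.887
  mode - wants cross < 0 → take C=(4.9064,-3.9989) (cross=-23.887)
ex = (C−B)/|BC| = (0.8407,-0.5416); ey = (0.5416,0.8407)
P = B + 1.30·ex + 1.09·ey = (0.7050,0.0044)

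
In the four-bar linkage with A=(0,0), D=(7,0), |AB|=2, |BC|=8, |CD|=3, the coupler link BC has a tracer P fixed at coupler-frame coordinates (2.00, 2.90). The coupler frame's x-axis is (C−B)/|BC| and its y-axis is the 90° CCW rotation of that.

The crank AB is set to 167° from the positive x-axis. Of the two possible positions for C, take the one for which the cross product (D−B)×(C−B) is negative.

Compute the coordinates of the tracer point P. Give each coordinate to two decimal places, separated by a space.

A=(0,0), D=(7.00,0)
B = A + 2.00·(cos167°, sin167°) = (-1.9487, 0.4499)
|BD| = 8.9600
circle(B,8.00) ∩ circle(D,3.00): a=7.5492, h=2.6476
  candidates: C₊=(5.7239,2.7151) cross=23.722; C₋=(5.4580,-2.5734) cross=-23.722
  mode - wants cross < 0 → take C=(5.4580,-2.5734) (cross=-23.722)
ex = (C−B)/|BC| = (0.9258,-0.3779); ey = (0.3779,0.9258)
P = B + 2.00·ex + 2.90·ey = (0.9989,2.3790)

1.00 2.38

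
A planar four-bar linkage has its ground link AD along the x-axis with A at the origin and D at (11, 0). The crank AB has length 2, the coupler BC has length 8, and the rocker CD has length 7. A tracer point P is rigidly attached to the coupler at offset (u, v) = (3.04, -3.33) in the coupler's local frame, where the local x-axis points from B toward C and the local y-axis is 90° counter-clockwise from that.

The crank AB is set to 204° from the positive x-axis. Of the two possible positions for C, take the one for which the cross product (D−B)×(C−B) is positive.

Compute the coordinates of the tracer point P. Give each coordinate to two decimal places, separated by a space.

2.52 -1.99

A=(0,0), D=(11.00,0)
B = A + 2.00·(cos204°, sin204°) = (-1.8271, -0.8135)
|BD| = 12.8529
circle(B,8.00) ∩ circle(D,7.00): a=7.0100, h=3.8549
  candidates: C₊=(4.9248,3.4774) cross=49.547; C₋=(5.4128,-4.2170) cross=-49.547
  mode + wants cross > 0 → take C=(4.9248,3.4774) (cross=49.547)
ex = (C−B)/|BC| = (0.8440,0.5364); ey = (-0.5364,0.8440)
P = B + 3.04·ex + -3.33·ey = (2.5247,-1.9934)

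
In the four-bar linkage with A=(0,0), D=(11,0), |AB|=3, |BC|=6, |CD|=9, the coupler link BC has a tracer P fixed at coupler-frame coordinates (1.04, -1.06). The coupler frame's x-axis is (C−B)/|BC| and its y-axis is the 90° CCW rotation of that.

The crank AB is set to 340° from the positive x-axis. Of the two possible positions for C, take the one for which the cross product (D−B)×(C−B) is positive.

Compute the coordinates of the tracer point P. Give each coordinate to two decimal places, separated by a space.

3.99 -0.11

A=(0,0), D=(11.00,0)
B = A + 3.00·(cos340°, sin340°) = (2.8191, -1.0261)
|BD| = 8.2450
circle(B,6.00) ∩ circle(D,9.00): a=1.3936, h=5.8359
  candidates: C₊=(3.4756,4.9379) cross=48.117; C₋=(4.9281,-6.6432) cross=-48.117
  mode + wants cross > 0 → take C=(3.4756,4.9379) (cross=48.117)
ex = (C−B)/|BC| = (0.1094,0.9940); ey = (-0.9940,0.1094)
P = B + 1.04·ex + -1.06·ey = (3.9865,-0.1083)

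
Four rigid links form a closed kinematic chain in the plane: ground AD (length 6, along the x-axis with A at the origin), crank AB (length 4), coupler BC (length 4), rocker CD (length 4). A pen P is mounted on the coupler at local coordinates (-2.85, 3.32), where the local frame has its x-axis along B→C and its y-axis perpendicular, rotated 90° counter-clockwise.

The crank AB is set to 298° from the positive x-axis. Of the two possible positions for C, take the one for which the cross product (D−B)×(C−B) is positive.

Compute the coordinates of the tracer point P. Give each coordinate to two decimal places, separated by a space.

-1.55 -6.26

A=(0,0), D=(6.00,0)
B = A + 4.00·(cos298°, sin298°) = (1.8779, -3.5318)
|BD| = 5.4282
circle(B,4.00) ∩ circle(D,4.00): a=2.7141, h=2.9383
  candidates: C₊=(2.0272,0.4654) cross=15.950; C₋=(5.8507,-3.9972) cross=-15.950
  mode + wants cross > 0 → take C=(2.0272,0.4654) (cross=15.950)
ex = (C−B)/|BC| = (0.0373,0.9993); ey = (-0.9993,0.0373)
P = B + -2.85·ex + 3.32·ey = (-1.5462,-6.2559)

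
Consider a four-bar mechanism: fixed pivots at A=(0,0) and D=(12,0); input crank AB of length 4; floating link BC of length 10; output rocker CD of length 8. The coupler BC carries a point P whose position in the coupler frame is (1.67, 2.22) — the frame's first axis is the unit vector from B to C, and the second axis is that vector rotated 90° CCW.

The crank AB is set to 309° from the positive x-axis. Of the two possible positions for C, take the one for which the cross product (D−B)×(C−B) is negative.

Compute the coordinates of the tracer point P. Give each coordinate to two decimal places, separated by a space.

A=(0,0), D=(12.00,0)
B = A + 4.00·(cos309°, sin309°) = (2.5173, -3.1086)
|BD| = 9.9792
circle(B,10.00) ∩ circle(D,8.00): a=6.7934, h=7.3383
  candidates: C₊=(6.6867,5.9807) cross=73.230; C₋=(11.2585,-7.9656) cross=-73.230
  mode - wants cross < 0 → take C=(11.2585,-7.9656) (cross=-73.230)
ex = (C−B)/|BC| = (0.8741,-0.4857); ey = (0.4857,0.8741)
P = B + 1.67·ex + 2.22·ey = (5.0553,-1.9791)

5.06 -1.98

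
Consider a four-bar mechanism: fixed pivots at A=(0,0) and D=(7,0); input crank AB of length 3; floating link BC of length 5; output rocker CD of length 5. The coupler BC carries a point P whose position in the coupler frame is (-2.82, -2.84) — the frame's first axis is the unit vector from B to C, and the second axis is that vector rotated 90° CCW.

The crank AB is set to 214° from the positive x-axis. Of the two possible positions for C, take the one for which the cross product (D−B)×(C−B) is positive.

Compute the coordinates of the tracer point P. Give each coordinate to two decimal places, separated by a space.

-3.81 -5.46

A=(0,0), D=(7.00,0)
B = A + 3.00·(cos214°, sin214°) = (-2.4871, -1.6776)
|BD| = 9.6343
circle(B,5.00) ∩ circle(D,5.00): a=4.8171, h=1.3398
  candidates: C₊=(2.0231,0.4806) cross=12.908; C₋=(2.4897,-2.1581) cross=-12.908
  mode + wants cross > 0 → take C=(2.0231,0.4806) (cross=12.908)
ex = (C−B)/|BC| = (0.9021,0.4316); ey = (-0.4316,0.9021)
P = B + -2.82·ex + -2.84·ey = (-3.8051,-5.4566)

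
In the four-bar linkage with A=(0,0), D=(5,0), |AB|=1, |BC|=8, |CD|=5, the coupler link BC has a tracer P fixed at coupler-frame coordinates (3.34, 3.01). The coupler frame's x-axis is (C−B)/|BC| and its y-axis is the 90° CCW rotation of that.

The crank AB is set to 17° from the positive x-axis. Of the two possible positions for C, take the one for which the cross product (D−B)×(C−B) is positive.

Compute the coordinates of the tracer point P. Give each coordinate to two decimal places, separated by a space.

2.55 4.49

A=(0,0), D=(5.00,0)
B = A + 1.00·(cos17°, sin17°) = (0.9563, 0.2924)
|BD| = 4.0543
circle(B,8.00) ∩ circle(D,5.00): a=6.8369, h=4.1541
  candidates: C₊=(8.0750,3.9427) cross=16.842; C₋=(7.4758,-4.3440) cross=-16.842
  mode + wants cross > 0 → take C=(8.0750,3.9427) (cross=16.842)
ex = (C−B)/|BC| = (0.8898,0.4563); ey = (-0.4563,0.8898)
P = B + 3.34·ex + 3.01·ey = (2.5549,4.4948)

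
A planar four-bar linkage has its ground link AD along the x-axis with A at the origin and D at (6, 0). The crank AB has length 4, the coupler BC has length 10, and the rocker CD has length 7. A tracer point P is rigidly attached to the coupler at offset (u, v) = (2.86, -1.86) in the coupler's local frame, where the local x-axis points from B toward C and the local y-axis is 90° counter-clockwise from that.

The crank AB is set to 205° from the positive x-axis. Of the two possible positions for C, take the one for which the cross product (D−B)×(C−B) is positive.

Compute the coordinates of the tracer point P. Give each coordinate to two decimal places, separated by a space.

-0.39 -0.62

A=(0,0), D=(6.00,0)
B = A + 4.00·(cos205°, sin205°) = (-3.6252, -1.6905)
|BD| = 9.7726
circle(B,10.00) ∩ circle(D,7.00): a=7.4956, h=6.6193
  candidates: C₊=(2.6124,6.1257) cross=64.688; C₋=(4.9024,-6.9134) cross=-64.688
  mode + wants cross > 0 → take C=(2.6124,6.1257) (cross=64.688)
ex = (C−B)/|BC| = (0.6238,0.7816); ey = (-0.7816,0.6238)
P = B + 2.86·ex + -1.86·ey = (-0.3875,-0.6152)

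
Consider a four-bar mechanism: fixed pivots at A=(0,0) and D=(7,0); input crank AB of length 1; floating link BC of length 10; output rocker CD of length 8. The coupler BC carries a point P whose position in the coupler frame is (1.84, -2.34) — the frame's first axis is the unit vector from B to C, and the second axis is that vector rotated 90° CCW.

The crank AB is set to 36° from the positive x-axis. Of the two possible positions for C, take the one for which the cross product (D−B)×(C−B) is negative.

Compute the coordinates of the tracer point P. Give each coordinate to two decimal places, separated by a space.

A=(0,0), D=(7.00,0)
B = A + 1.00·(cos36°, sin36°) = (0.8090, 0.5878)
|BD| = 6.2188
circle(B,10.00) ∩ circle(D,8.00): a=6.0038, h=7.9971
  candidates: C₊=(7.5419,7.9816) cross=49.733; C₋=(6.0301,-7.9410) cross=-49.733
  mode - wants cross < 0 → take C=(6.0301,-7.9410) (cross=-49.733)
ex = (C−B)/|BC| = (0.5221,-0.8529); ey = (0.8529,0.5221)
P = B + 1.84·ex + -2.34·ey = (-0.2260,-2.2032)

-0.23 -2.20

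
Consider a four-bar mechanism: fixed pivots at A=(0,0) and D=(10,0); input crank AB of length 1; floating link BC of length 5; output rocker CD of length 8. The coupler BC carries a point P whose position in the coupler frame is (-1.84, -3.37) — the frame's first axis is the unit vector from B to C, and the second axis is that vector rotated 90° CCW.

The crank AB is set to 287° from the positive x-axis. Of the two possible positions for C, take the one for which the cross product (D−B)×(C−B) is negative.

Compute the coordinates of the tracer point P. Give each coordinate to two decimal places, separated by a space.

-3.46 -1.76

A=(0,0), D=(10.00,0)
B = A + 1.00·(cos287°, sin287°) = (0.2924, -0.9563)
|BD| = 9.7546
circle(B,5.00) ∩ circle(D,8.00): a=2.8783, h=4.0885
  candidates: C₊=(2.7559,3.3947) cross=39.882; C₋=(3.5576,-4.7429) cross=-39.882
  mode - wants cross < 0 → take C=(3.5576,-4.7429) (cross=-39.882)
ex = (C−B)/|BC| = (0.6530,-0.7573); ey = (0.7573,0.6530)
P = B + -1.84·ex + -3.37·ey = (-3.4614,-1.7636)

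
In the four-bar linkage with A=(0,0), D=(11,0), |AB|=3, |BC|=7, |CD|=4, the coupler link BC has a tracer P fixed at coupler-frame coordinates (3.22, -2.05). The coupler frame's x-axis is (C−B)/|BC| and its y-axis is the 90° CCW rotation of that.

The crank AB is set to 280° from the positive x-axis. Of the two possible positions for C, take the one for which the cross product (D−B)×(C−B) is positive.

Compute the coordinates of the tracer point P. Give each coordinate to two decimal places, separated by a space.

4.27 -3.65

A=(0,0), D=(11.00,0)
B = A + 3.00·(cos280°, sin280°) = (0.5209, -2.9544)
|BD| = 10.8876
circle(B,7.00) ∩ circle(D,4.00): a=6.9593, h=0.7540
  candidates: C₊=(7.0145,-0.3403) cross=8.209; C₋=(7.4237,-1.7917) cross=-8.209
  mode + wants cross > 0 → take C=(7.0145,-0.3403) (cross=8.209)
ex = (C−B)/|BC| = (0.9277,0.3734); ey = (-0.3734,0.9277)
P = B + 3.22·ex + -2.05·ey = (4.2736,-3.6536)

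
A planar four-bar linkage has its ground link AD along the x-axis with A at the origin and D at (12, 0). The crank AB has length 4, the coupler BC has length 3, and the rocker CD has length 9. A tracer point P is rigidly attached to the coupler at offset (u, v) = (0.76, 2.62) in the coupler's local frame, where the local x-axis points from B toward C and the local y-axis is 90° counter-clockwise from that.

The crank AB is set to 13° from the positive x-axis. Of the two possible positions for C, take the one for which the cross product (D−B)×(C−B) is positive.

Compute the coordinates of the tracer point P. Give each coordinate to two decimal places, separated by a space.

1.28 1.65

A=(0,0), D=(12.00,0)
B = A + 4.00·(cos13°, sin13°) = (3.8975, 0.8998)
|BD| = 8.1523
circle(B,3.00) ∩ circle(D,9.00): a=-0.3398, h=2.9807
  candidates: C₊=(3.8888,3.8998) cross=24.300; C₋=(3.2308,-2.0252) cross=-24.300
  mode + wants cross > 0 → take C=(3.8888,3.8998) (cross=24.300)
ex = (C−B)/|BC| = (-0.0029,1.0000); ey = (-1.0000,-0.0029)
P = B + 0.76·ex + 2.62·ey = (1.2753,1.6522)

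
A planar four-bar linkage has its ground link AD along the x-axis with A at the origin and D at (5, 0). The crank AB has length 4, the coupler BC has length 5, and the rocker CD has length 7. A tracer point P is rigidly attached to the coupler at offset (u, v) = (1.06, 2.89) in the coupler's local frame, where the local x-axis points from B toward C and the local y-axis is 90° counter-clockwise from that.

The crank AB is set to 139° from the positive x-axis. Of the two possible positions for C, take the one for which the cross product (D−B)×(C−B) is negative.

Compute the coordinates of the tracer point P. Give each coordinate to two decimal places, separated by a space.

A=(0,0), D=(5.00,0)
B = A + 4.00·(cos139°, sin139°) = (-3.0188, 2.6242)
|BD| = 8.4373
circle(B,5.00) ∩ circle(D,7.00): a=2.7964, h=4.1449
  candidates: C₊=(0.9280,5.6938) cross=34.972; C₋=(-1.6503,-2.1848) cross=-34.972
  mode - wants cross < 0 → take C=(-1.6503,-2.1848) (cross=-34.972)
ex = (C−B)/|BC| = (0.2737,-0.9618); ey = (0.9618,0.2737)
P = B + 1.06·ex + 2.89·ey = (0.0509,2.3957)

0.05 2.40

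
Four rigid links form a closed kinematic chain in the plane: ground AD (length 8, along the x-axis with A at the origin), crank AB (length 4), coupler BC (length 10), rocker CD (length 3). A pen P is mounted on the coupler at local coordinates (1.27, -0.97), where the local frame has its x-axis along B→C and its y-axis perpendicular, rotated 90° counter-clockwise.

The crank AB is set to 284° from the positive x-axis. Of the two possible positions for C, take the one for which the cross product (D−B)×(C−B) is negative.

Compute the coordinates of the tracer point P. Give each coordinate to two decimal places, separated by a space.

A=(0,0), D=(8.00,0)
B = A + 4.00·(cos284°, sin284°) = (0.9677, -3.8812)
|BD| = 8.0322
circle(B,10.00) ∩ circle(D,3.00): a=9.6808, h=2.5065
  candidates: C₊=(8.2322,2.9910) cross=20.132; C₋=(10.6544,-1.3978) cross=-20.132
  mode - wants cross < 0 → take C=(10.6544,-1.3978) (cross=-20.132)
ex = (C−B)/|BC| = (0.9687,0.2483); ey = (-0.2483,0.9687)
P = B + 1.27·ex + -0.97·ey = (2.4388,-4.5054)

2.44 -4.51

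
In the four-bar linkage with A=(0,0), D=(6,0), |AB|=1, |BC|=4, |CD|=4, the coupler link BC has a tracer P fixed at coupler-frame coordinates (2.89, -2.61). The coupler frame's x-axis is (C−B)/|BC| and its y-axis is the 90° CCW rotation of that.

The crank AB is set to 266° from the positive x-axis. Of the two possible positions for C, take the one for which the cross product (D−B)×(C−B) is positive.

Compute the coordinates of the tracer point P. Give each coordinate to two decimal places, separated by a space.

A=(0,0), D=(6.00,0)
B = A + 1.00·(cos266°, sin266°) = (-0.0698, -0.9976)
|BD| = 6.1512
circle(B,4.00) ∩ circle(D,4.00): a=3.0756, h=2.5575
  candidates: C₊=(2.5504,2.0248) cross=15.732; C₋=(3.3799,-3.0224) cross=-15.732
  mode + wants cross > 0 → take C=(2.5504,2.0248) (cross=15.732)
ex = (C−B)/|BC| = (0.6550,0.7556); ey = (-0.7556,0.6550)
P = B + 2.89·ex + -2.61·ey = (3.7954,-0.5235)

3.80 -0.52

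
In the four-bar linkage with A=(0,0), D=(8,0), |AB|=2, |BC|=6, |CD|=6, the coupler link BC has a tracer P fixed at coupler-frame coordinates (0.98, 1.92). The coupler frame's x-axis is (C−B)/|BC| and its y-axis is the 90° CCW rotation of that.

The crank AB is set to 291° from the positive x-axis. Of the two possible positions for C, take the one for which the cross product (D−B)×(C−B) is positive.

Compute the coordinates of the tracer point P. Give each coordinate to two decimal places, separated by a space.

A=(0,0), D=(8.00,0)
B = A + 2.00·(cos291°, sin291°) = (0.7167, -1.8672)
|BD| = 7.5188
circle(B,6.00) ∩ circle(D,6.00): a=3.7594, h=4.6762
  candidates: C₊=(3.1971,3.5961) cross=35.159; C₋=(5.5196,-5.4633) cross=-35.159
  mode + wants cross > 0 → take C=(3.1971,3.5961) (cross=35.159)
ex = (C−B)/|BC| = (0.4134,0.9106); ey = (-0.9106,0.4134)
P = B + 0.98·ex + 1.92·ey = (-0.6264,-0.1811)

-0.63 -0.18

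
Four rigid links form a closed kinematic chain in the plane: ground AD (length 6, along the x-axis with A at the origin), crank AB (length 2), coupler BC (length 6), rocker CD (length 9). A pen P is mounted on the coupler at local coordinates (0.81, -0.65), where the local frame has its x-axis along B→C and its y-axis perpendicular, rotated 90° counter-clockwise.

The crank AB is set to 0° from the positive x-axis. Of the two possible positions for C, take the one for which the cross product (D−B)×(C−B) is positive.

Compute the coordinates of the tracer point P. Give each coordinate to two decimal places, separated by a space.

2.03 1.04

A=(0,0), D=(6.00,0)
B = A + 2.00·(cos0°, sin0°) = (2.0000, 0.0000)
|BD| = 4.0000
circle(B,6.00) ∩ circle(D,9.00): a=-3.6250, h=4.7811
  candidates: C₊=(-1.6250,4.7811) cross=19.125; C₋=(-1.6250,-4.7811) cross=-19.125
  mode + wants cross > 0 → take C=(-1.6250,4.7811) (cross=19.125)
ex = (C−B)/|BC| = (-0.6042,0.7969); ey = (-0.7969,-0.6042)
P = B + 0.81·ex + -0.65·ey = (2.0286,1.0382)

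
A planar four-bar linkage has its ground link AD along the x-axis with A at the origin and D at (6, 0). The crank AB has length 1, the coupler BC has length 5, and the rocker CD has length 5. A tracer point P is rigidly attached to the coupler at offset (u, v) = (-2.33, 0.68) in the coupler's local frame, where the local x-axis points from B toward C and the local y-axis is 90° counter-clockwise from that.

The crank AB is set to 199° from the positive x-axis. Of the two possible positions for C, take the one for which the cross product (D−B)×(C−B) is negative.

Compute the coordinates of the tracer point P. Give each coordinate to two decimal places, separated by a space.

-2.18 1.77

A=(0,0), D=(6.00,0)
B = A + 1.00·(cos199°, sin199°) = (-0.9455, -0.3256)
|BD| = 6.9531
circle(B,5.00) ∩ circle(D,5.00): a=3.4766, h=3.5935
  candidates: C₊=(2.3590,3.4268) cross=24.986; C₋=(2.6955,-3.7524) cross=-24.986
  mode - wants cross < 0 → take C=(2.6955,-3.7524) (cross=-24.986)
ex = (C−B)/|BC| = (0.7282,-0.6854); ey = (0.6854,0.7282)
P = B + -2.33·ex + 0.68·ey = (-2.1762,1.7665)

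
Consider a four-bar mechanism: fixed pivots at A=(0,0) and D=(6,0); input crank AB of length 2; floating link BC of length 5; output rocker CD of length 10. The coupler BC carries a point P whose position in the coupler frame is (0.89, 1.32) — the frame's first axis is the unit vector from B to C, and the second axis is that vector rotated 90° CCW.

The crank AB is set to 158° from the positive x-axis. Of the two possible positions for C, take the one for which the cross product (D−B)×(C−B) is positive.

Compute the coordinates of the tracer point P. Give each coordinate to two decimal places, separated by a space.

A=(0,0), D=(6.00,0)
B = A + 2.00·(cos158°, sin158°) = (-1.8544, 0.7492)
|BD| = 7.8900
circle(B,5.00) ∩ circle(D,10.00): a=-0.8078, h=4.9343
  candidates: C₊=(-2.1900,5.7379) cross=38.932; C₋=(-3.1271,-4.0861) cross=-38.932
  mode + wants cross > 0 → take C=(-2.1900,5.7379) (cross=38.932)
ex = (C−B)/|BC| = (-0.0671,0.9977); ey = (-0.9977,-0.0671)
P = B + 0.89·ex + 1.32·ey = (-3.2311,1.5486)

-3.23 1.55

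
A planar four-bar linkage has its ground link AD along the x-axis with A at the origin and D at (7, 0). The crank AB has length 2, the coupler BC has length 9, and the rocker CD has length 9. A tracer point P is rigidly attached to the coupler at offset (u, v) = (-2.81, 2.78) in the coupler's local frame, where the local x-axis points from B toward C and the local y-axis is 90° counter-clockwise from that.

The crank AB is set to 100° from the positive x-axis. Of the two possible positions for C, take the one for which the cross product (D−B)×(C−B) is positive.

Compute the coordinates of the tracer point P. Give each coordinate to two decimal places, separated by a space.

A=(0,0), D=(7.00,0)
B = A + 2.00·(cos100°, sin100°) = (-0.3473, 1.9696)
|BD| = 7.6067
circle(B,9.00) ∩ circle(D,9.00): a=3.8034, h=8.1569
  candidates: C₊=(5.4384,8.8635) cross=62.047; C₋=(1.2143,-6.8939) cross=-62.047
  mode + wants cross > 0 → take C=(5.4384,8.8635) (cross=62.047)
ex = (C−B)/|BC| = (0.6429,0.7660); ey = (-0.7660,0.6429)
P = B + -2.81·ex + 2.78·ey = (-4.2832,1.6043)

-4.28 1.60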